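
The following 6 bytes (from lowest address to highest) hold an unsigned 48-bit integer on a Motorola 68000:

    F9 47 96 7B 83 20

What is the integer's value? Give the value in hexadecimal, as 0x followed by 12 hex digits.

0xF947967B8320

In big-endian order the high byte comes first in memory.
The bytes are already most-significant first: 0xF947967B8320.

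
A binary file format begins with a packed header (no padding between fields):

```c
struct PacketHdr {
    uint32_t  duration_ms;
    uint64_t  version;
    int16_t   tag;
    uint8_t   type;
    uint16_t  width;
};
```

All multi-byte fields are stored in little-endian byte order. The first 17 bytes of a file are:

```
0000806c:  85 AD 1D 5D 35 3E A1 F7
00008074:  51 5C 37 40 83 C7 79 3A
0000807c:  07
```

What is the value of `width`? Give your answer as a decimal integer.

1850

`width` follows `duration_ms` (4 B), `version` (8 B), `tag` (2 B), `type` (1 B), so it starts at offset 4 + 8 + 2 + 1 = 15 and occupies 2 bytes.
Bytes at offsets 15..16: 3A 07.
Little-endian stores the least-significant byte at the lowest address.
Reassemble most-significant byte first: 07 3A → 0x073A.
0x073A = 1850.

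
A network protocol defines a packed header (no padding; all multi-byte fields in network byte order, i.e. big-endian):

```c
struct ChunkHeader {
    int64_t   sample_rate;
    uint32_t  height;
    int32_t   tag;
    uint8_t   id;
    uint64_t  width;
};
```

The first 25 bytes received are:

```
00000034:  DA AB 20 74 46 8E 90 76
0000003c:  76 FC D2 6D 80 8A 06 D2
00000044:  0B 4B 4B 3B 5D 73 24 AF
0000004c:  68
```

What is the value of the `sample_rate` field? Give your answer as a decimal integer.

-2690020668651696010

`sample_rate` is the first field, at byte offset 0, occupying 8 bytes.
Bytes at offsets 0..7: DA AB 20 74 46 8E 90 76.
In big-endian order the high byte comes first in memory.
The bytes are already most-significant first: 0xDAAB2074468E9076.
Top bit is set, so as a signed 64-bit value this is 0xDAAB2074468E9076 − 2^64 = -2690020668651696010.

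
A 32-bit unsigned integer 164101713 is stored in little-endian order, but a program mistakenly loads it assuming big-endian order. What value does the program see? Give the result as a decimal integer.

1375651593

164101713 in 32-bit hexadecimal is 0x09C7FE51.
Stored little-endian, the bytes at ascending addresses are 51 FE C7 09.
Read back as big-endian, the last byte is least significant, giving 0x51FEC709.
0x51FEC709 = 1375651593.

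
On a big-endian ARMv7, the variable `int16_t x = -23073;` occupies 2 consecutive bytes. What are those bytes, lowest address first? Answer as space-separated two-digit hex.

A5 DF

Two's complement of -23073 in 16 bits: 23073 = 0x5A21; invert → 0xA5DE; add 1 → 0xA5DF.
Split into bytes (most-significant first): A5 DF.
In big-endian order the high byte comes first in memory.
So the memory order matches the most-significant-first order: A5 DF.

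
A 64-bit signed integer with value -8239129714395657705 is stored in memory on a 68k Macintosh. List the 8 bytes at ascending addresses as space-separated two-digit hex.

Two's complement of -8239129714395657705 in 64 bits: 8239129714395657705 = 0x725744D28CEB35E9; invert → 0x8DA8BB2D7314CA16; add 1 → 0x8DA8BB2D7314CA17.
Split into bytes (most-significant first): 8D A8 BB 2D 73 14 CA 17.
Big-endian: lowest address holds the most-significant byte.
So the memory order matches the most-significant-first order: 8D A8 BB 2D 73 14 CA 17.

8D A8 BB 2D 73 14 CA 17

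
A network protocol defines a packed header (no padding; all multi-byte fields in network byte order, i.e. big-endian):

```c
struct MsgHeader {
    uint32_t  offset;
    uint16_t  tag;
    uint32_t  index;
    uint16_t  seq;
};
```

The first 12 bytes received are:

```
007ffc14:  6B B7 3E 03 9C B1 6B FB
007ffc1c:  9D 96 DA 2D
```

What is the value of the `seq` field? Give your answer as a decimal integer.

`seq` follows `offset` (4 B), `tag` (2 B), `index` (4 B), so it starts at offset 4 + 2 + 4 = 10 and occupies 2 bytes.
Bytes at offsets 10..11: DA 2D.
In big-endian order the high byte comes first in memory.
The bytes are already most-significant first: 0xDA2D.
0xDA2D = 55853.

55853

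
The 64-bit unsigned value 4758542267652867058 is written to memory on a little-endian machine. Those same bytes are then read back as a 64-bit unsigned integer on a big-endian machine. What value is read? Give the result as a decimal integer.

4758542267652867058 in 64-bit hexadecimal is 0x4209BCFB082183F2.
Stored little-endian, the bytes at ascending addresses are F2 83 21 08 FB BC 09 42.
Read back as big-endian, the last byte is least significant, giving 0xF2832108FBBC0942.
0xF2832108FBBC0942 = 17474847301594515778.

17474847301594515778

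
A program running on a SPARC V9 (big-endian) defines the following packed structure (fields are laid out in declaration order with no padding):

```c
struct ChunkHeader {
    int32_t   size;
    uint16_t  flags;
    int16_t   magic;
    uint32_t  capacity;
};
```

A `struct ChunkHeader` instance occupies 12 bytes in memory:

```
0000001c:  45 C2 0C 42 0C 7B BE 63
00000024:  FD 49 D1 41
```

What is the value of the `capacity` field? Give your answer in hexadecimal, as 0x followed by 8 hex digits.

0xFD49D141

`capacity` follows `size` (4 B), `flags` (2 B), `magic` (2 B), so it starts at offset 4 + 2 + 2 = 8 and occupies 4 bytes.
Bytes at offsets 8..11: FD 49 D1 41.
Big-endian stores the most-significant byte at the lowest address.
The bytes are already most-significant first: 0xFD49D141.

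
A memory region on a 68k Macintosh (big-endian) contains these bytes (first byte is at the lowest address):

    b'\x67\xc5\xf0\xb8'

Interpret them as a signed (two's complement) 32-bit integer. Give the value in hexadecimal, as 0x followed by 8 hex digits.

In big-endian order the high byte comes first in memory.
The bytes are already most-significant first: 0x67C5F0B8.

0x67C5F0B8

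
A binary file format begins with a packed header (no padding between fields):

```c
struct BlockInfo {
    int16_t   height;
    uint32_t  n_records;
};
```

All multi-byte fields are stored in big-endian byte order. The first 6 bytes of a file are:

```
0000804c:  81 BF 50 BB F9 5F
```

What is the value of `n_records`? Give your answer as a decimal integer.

1354496351

`n_records` follows `height` (2 bytes), so it starts at byte offset 2 and occupies 4 bytes.
Bytes at offsets 2..5: 50 BB F9 5F.
Big-endian: lowest address holds the most-significant byte.
The bytes are already most-significant first: 0x50BBF95F.
0x50BBF95F = 1354496351.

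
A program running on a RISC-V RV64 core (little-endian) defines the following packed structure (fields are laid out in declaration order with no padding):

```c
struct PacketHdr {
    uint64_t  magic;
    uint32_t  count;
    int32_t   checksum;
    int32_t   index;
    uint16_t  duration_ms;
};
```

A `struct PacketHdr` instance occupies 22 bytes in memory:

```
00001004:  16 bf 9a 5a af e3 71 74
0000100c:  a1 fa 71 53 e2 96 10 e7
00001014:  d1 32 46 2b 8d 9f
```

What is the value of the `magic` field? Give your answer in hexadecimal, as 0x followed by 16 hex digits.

`magic` is the first field, at byte offset 0, occupying 8 bytes.
Bytes at offsets 0..7: 16 BF 9A 5A AF E3 71 74.
In little-endian order the low byte comes first in memory.
Reassemble most-significant byte first: 74 71 E3 AF 5A 9A BF 16 → 0x7471E3AF5A9ABF16.

0x7471E3AF5A9ABF16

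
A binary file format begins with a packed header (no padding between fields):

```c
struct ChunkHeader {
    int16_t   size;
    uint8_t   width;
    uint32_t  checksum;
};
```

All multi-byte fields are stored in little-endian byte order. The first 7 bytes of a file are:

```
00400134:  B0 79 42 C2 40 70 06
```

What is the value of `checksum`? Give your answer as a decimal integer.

108019906

`checksum` follows `size` (2 B), `width` (1 B), so it starts at offset 2 + 1 = 3 and occupies 4 bytes.
Bytes at offsets 3..6: C2 40 70 06.
Little-endian: lowest address holds the least-significant byte.
Reassemble most-significant byte first: 06 70 40 C2 → 0x067040C2.
0x067040C2 = 108019906.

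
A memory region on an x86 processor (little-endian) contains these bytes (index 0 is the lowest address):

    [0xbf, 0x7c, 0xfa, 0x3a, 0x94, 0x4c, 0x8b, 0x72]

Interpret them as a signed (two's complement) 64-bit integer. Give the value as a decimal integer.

8253774941614931135

In little-endian order the low byte comes first in memory.
Reassemble most-significant byte first: 72 8B 4C 94 3A FA 7C BF → 0x728B4C943AFA7CBF.
0x728B4C943AFA7CBF = 8253774941614931135.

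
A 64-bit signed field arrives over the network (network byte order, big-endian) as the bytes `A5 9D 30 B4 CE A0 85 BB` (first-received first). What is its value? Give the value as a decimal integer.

In big-endian order the high byte comes first in memory.
The bytes are already most-significant first: 0xA59D30B4CEA085BB.
Top bit is set, so as a signed 64-bit value this is 0xA59D30B4CEA085BB − 2^64 = -6512995932988996165.

-6512995932988996165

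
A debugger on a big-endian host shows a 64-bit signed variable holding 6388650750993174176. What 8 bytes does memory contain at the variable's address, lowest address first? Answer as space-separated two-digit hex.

58 A9 0C 02 6E FB 0E A0

6388650750993174176 in hexadecimal, padded to 64 bits, is 0x58A90C026EFB0EA0.
Split into bytes (most-significant first): 58 A9 0C 02 6E FB 0E A0.
Big-endian stores the most-significant byte at the lowest address.
So the memory order matches the most-significant-first order: 58 A9 0C 02 6E FB 0E A0.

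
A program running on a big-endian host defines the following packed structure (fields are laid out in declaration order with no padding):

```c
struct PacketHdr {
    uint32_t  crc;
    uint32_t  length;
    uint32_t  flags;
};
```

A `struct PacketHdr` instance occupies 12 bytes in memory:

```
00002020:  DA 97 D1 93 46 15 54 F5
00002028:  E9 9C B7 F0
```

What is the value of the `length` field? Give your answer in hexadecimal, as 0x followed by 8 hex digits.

`length` follows `crc` (4 bytes), so it starts at byte offset 4 and occupies 4 bytes.
Bytes at offsets 4..7: 46 15 54 F5.
In big-endian order the high byte comes first in memory.
The bytes are already most-significant first: 0x461554F5.

0x461554F5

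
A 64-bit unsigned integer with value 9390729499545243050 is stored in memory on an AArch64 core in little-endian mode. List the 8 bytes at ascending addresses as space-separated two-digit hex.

AA 0D 2D C2 B9 92 52 82

9390729499545243050 in hexadecimal, padded to 64 bits, is 0x825292B9C22D0DAA.
Split into bytes (most-significant first): 82 52 92 B9 C2 2D 0D AA.
Little-endian stores the least-significant byte at the lowest address.
So at ascending addresses the bytes are AA 0D 2D C2 B9 92 52 82.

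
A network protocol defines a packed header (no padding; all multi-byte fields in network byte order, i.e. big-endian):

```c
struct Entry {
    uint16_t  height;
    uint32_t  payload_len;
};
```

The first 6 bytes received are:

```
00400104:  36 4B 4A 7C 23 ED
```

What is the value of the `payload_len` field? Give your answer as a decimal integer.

1249649645

`payload_len` follows `height` (2 bytes), so it starts at byte offset 2 and occupies 4 bytes.
Bytes at offsets 2..5: 4A 7C 23 ED.
Big-endian stores the most-significant byte at the lowest address.
The bytes are already most-significant first: 0x4A7C23ED.
0x4A7C23ED = 1249649645.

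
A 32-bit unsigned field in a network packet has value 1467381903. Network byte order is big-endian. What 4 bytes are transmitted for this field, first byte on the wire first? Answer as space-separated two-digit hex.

1467381903 in hexadecimal, padded to 32 bits, is 0x5776788F.
Split into bytes (most-significant first): 57 76 78 8F.
Big-endian: lowest address holds the most-significant byte.
So the memory order matches the most-significant-first order: 57 76 78 8F.

57 76 78 8F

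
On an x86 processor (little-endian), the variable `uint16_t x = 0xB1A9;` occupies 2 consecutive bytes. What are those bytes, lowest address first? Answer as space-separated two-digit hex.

A9 B1

Split into bytes (most-significant first): B1 A9.
Little-endian: lowest address holds the least-significant byte.
So at ascending addresses the bytes are A9 B1.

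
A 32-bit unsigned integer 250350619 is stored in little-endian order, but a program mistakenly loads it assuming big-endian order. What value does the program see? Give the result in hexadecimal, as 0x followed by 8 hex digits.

0x1B0CEC0E

250350619 in 32-bit hexadecimal is 0x0EEC0C1B.
Stored little-endian, the bytes at ascending addresses are 1B 0C EC 0E.
Read back as big-endian, the last byte is least significant, giving 0x1B0CEC0E.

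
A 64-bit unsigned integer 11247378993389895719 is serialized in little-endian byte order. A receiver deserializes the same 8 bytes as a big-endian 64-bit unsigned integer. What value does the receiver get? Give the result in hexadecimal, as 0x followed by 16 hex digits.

0x270032739AB7169C

11247378993389895719 in 64-bit hexadecimal is 0x9C16B79A73320027.
Stored little-endian, the bytes at ascending addresses are 27 00 32 73 9A B7 16 9C.
Read back as big-endian, the last byte is least significant, giving 0x270032739AB7169C.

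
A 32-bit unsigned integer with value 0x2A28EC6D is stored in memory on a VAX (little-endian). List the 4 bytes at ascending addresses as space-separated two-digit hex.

Split into bytes (most-significant first): 2A 28 EC 6D.
Little-endian stores the least-significant byte at the lowest address.
So at ascending addresses the bytes are 6D EC 28 2A.

6D EC 28 2A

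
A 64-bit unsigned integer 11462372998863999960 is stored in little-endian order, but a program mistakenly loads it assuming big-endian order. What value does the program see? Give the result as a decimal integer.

15587891935346889375

11462372998863999960 in 64-bit hexadecimal is 0x9F128783205153D8.
Stored little-endian, the bytes at ascending addresses are D8 53 51 20 83 87 12 9F.
Read back as big-endian, the last byte is least significant, giving 0xD85351208387129F.
0xD85351208387129F = 15587891935346889375.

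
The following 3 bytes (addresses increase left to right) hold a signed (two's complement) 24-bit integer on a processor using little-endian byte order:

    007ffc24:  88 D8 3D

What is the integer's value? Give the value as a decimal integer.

In little-endian order the low byte comes first in memory.
Reassemble most-significant byte first: 3D D8 88 → 0x3DD888.
0x3DD888 = 4053128.

4053128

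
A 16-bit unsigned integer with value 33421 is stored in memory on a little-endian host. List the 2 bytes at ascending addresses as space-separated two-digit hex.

8D 82

33421 in hexadecimal, padded to 16 bits, is 0x828D.
Split into bytes (most-significant first): 82 8D.
In little-endian order the low byte comes first in memory.
So at ascending addresses the bytes are 8D 82.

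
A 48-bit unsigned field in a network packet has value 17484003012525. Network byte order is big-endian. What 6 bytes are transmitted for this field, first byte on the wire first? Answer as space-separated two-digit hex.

0F E6 CF C9 EF AD

17484003012525 in hexadecimal, padded to 48 bits, is 0x0FE6CFC9EFAD.
Split into bytes (most-significant first): 0F E6 CF C9 EF AD.
In big-endian order the high byte comes first in memory.
So the memory order matches the most-significant-first order: 0F E6 CF C9 EF AD.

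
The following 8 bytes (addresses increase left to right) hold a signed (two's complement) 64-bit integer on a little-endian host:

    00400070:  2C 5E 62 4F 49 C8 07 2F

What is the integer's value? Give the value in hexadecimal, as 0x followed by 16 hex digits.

In little-endian order the low byte comes first in memory.
Reassemble most-significant byte first: 2F 07 C8 49 4F 62 5E 2C → 0x2F07C8494F625E2C.

0x2F07C8494F625E2C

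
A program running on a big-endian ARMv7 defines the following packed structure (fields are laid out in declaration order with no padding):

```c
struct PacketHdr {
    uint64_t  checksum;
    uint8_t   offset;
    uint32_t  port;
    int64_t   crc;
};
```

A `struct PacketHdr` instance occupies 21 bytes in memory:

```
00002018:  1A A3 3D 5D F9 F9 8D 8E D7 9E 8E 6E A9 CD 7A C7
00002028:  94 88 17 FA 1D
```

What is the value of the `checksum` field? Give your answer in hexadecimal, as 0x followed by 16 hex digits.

`checksum` is the first field, at byte offset 0, occupying 8 bytes.
Bytes at offsets 0..7: 1A A3 3D 5D F9 F9 8D 8E.
In big-endian order the high byte comes first in memory.
The bytes are already most-significant first: 0x1AA33D5DF9F98D8E.

0x1AA33D5DF9F98D8E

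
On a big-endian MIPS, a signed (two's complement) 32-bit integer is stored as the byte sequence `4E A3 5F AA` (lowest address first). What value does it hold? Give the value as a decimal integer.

Big-endian stores the most-significant byte at the lowest address.
The bytes are already most-significant first: 0x4EA35FAA.
0x4EA35FAA = 1319329706.

1319329706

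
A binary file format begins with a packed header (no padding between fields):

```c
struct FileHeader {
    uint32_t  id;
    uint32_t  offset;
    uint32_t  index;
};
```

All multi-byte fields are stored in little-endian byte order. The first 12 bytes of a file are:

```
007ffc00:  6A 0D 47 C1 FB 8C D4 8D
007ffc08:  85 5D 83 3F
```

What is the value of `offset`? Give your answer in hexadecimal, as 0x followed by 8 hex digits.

0x8DD48CFB

`offset` follows `id` (4 bytes), so it starts at byte offset 4 and occupies 4 bytes.
Bytes at offsets 4..7: FB 8C D4 8D.
Little-endian: lowest address holds the least-significant byte.
Reassemble most-significant byte first: 8D D4 8C FB → 0x8DD48CFB.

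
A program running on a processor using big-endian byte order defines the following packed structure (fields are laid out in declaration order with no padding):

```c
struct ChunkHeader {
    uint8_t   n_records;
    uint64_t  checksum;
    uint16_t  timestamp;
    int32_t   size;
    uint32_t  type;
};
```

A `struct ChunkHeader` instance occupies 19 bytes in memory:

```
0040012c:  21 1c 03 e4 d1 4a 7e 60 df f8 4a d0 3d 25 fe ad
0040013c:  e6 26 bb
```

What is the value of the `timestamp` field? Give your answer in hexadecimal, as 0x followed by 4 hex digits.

0xF84A

`timestamp` follows `n_records` (1 B), `checksum` (8 B), so it starts at offset 1 + 8 = 9 and occupies 2 bytes.
Bytes at offsets 9..10: F8 4A.
Big-endian: lowest address holds the most-significant byte.
The bytes are already most-significant first: 0xF84A.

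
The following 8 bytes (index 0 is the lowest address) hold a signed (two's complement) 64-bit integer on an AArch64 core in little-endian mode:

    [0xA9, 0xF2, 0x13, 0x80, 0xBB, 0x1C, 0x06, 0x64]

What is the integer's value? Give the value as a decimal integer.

Little-endian: lowest address holds the least-significant byte.
Reassemble most-significant byte first: 64 06 1C BB 80 13 F2 A9 → 0x64061CBB8013F2A9.
0x64061CBB8013F2A9 = 7207479845286310569.

7207479845286310569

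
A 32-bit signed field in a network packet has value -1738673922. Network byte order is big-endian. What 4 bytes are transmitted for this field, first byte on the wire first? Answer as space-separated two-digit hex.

98 5D F0 FE

Two's complement of -1738673922 in 32 bits: 1738673922 = 0x67A20F02; invert → 0x985DF0FD; add 1 → 0x985DF0FE.
Split into bytes (most-significant first): 98 5D F0 FE.
In big-endian order the high byte comes first in memory.
So the memory order matches the most-significant-first order: 98 5D F0 FE.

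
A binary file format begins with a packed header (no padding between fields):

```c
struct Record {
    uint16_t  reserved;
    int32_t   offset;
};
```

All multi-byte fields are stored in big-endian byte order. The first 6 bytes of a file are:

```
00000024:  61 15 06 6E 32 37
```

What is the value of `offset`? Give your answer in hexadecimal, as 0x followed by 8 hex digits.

0x066E3237

`offset` follows `reserved` (2 bytes), so it starts at byte offset 2 and occupies 4 bytes.
Bytes at offsets 2..5: 06 6E 32 37.
Big-endian stores the most-significant byte at the lowest address.
The bytes are already most-significant first: 0x066E3237.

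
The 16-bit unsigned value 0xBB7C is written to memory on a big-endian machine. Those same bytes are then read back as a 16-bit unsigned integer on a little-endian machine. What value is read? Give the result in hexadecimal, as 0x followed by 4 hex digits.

0x7CBB

Stored big-endian, the bytes at ascending addresses are BB 7C.
Read back as little-endian, the first byte is least significant, giving 0x7CBB.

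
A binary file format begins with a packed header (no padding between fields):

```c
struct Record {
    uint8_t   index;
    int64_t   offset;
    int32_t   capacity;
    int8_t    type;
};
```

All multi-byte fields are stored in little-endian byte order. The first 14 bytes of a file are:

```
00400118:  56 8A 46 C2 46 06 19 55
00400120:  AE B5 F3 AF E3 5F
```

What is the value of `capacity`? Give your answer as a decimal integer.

-475008075

`capacity` follows `index` (1 B), `offset` (8 B), so it starts at offset 1 + 8 = 9 and occupies 4 bytes.
Bytes at offsets 9..12: B5 F3 AF E3.
Little-endian stores the least-significant byte at the lowest address.
Reassemble most-significant byte first: E3 AF F3 B5 → 0xE3AFF3B5.
Top bit is set, so as a signed 32-bit value this is 0xE3AFF3B5 − 2^32 = -475008075.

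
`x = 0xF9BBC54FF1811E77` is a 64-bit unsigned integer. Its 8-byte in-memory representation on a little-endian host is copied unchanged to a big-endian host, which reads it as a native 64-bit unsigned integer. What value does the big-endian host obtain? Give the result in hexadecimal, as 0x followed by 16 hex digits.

Stored little-endian, the bytes at ascending addresses are 77 1E 81 F1 4F C5 BB F9.
Read back as big-endian, the last byte is least significant, giving 0x771E81F14FC5BBF9.

0x771E81F14FC5BBF9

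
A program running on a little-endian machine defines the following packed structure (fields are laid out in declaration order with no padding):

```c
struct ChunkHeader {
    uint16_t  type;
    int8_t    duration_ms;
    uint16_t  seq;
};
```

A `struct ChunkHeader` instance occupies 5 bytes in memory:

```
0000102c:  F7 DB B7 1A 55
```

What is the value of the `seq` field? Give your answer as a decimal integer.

`seq` follows `type` (2 B), `duration_ms` (1 B), so it starts at offset 2 + 1 = 3 and occupies 2 bytes.
Bytes at offsets 3..4: 1A 55.
Little-endian stores the least-significant byte at the lowest address.
Reassemble most-significant byte first: 55 1A → 0x551A.
0x551A = 21786.

21786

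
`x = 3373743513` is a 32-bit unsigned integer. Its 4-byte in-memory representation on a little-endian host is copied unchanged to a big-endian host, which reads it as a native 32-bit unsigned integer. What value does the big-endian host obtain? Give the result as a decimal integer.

3373743513 in 32-bit hexadecimal is 0xC9173D99.
Stored little-endian, the bytes at ascending addresses are 99 3D 17 C9.
Read back as big-endian, the last byte is least significant, giving 0x993D17C9.
0x993D17C9 = 2570917833.

2570917833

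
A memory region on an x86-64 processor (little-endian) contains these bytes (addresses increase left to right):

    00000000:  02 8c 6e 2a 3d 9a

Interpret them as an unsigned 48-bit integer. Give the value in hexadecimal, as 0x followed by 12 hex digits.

0x9A3D2A6E8C02

Little-endian stores the least-significant byte at the lowest address.
Reassemble most-significant byte first: 9A 3D 2A 6E 8C 02 → 0x9A3D2A6E8C02.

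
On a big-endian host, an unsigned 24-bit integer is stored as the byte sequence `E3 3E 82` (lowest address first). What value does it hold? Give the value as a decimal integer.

Big-endian: lowest address holds the most-significant byte.
The bytes are already most-significant first: 0xE33E82.
0xE33E82 = 14892674.

14892674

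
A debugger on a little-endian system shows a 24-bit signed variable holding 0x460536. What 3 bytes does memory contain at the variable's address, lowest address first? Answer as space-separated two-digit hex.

Split into bytes (most-significant first): 46 05 36.
In little-endian order the low byte comes first in memory.
So at ascending addresses the bytes are 36 05 46.

36 05 46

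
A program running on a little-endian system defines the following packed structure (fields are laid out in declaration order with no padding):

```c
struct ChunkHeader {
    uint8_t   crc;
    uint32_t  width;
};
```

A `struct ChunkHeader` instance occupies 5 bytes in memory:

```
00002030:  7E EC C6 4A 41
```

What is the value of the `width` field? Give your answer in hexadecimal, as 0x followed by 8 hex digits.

`width` follows `crc` (1 byte), so it starts at byte offset 1 and occupies 4 bytes.
Bytes at offsets 1..4: EC C6 4A 41.
In little-endian order the low byte comes first in memory.
Reassemble most-significant byte first: 41 4A C6 EC → 0x414AC6EC.

0x414AC6EC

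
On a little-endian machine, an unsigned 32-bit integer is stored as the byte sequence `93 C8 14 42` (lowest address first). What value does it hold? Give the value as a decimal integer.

1108658323

In little-endian order the low byte comes first in memory.
Reassemble most-significant byte first: 42 14 C8 93 → 0x4214C893.
0x4214C893 = 1108658323.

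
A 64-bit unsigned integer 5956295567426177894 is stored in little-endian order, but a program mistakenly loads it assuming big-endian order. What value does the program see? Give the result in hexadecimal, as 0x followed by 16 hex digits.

5956295567426177894 in 64-bit hexadecimal is 0x52A90342C1ABCB66.
Stored little-endian, the bytes at ascending addresses are 66 CB AB C1 42 03 A9 52.
Read back as big-endian, the last byte is least significant, giving 0x66CBABC14203A952.

0x66CBABC14203A952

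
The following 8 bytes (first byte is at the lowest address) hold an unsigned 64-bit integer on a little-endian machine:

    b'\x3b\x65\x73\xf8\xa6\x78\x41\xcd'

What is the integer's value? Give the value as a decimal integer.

Little-endian stores the least-significant byte at the lowest address.
Reassemble most-significant byte first: CD 41 78 A6 F8 73 65 3B → 0xCD4178A6F873653B.
0xCD4178A6F873653B = 14790235309789635899.

14790235309789635899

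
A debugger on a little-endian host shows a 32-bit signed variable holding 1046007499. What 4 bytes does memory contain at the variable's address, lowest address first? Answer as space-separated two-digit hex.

CB CE 58 3E

1046007499 in hexadecimal, padded to 32 bits, is 0x3E58CECB.
Split into bytes (most-significant first): 3E 58 CE CB.
Little-endian: lowest address holds the least-significant byte.
So at ascending addresses the bytes are CB CE 58 3E.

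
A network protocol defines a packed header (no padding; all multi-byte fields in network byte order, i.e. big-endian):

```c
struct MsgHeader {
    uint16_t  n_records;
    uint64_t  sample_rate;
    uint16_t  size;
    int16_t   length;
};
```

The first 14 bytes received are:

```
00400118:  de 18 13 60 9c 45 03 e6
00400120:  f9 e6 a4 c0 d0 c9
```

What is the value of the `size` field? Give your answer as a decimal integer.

`size` follows `n_records` (2 B), `sample_rate` (8 B), so it starts at offset 2 + 8 = 10 and occupies 2 bytes.
Bytes at offsets 10..11: A4 C0.
In big-endian order the high byte comes first in memory.
The bytes are already most-significant first: 0xA4C0.
0xA4C0 = 42176.

42176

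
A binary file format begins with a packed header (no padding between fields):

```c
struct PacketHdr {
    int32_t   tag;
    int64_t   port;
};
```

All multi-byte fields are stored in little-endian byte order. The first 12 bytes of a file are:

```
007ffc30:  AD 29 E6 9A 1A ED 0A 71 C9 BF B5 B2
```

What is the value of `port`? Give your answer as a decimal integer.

-5569334492267877094

`port` follows `tag` (4 bytes), so it starts at byte offset 4 and occupies 8 bytes.
Bytes at offsets 4..11: 1A ED 0A 71 C9 BF B5 B2.
Little-endian: lowest address holds the least-significant byte.
Reassemble most-significant byte first: B2 B5 BF C9 71 0A ED 1A → 0xB2B5BFC9710AED1A.
Top bit is set, so as a signed 64-bit value this is 0xB2B5BFC9710AED1A − 2^64 = -5569334492267877094.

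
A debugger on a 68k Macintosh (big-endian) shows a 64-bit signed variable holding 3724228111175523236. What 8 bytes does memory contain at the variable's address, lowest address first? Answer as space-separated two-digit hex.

33 AF 1D BC 3D 24 1B A4

3724228111175523236 in hexadecimal, padded to 64 bits, is 0x33AF1DBC3D241BA4.
Split into bytes (most-significant first): 33 AF 1D BC 3D 24 1B A4.
Big-endian: lowest address holds the most-significant byte.
So the memory order matches the most-significant-first order: 33 AF 1D BC 3D 24 1B A4.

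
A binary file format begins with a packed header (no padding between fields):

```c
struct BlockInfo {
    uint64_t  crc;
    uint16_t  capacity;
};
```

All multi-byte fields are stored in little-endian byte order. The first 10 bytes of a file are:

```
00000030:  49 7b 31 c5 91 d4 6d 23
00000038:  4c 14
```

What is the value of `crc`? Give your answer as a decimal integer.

2552930286332640073

`crc` is the first field, at byte offset 0, occupying 8 bytes.
Bytes at offsets 0..7: 49 7B 31 C5 91 D4 6D 23.
Little-endian stores the least-significant byte at the lowest address.
Reassemble most-significant byte first: 23 6D D4 91 C5 31 7B 49 → 0x236DD491C5317B49.
0x236DD491C5317B49 = 2552930286332640073.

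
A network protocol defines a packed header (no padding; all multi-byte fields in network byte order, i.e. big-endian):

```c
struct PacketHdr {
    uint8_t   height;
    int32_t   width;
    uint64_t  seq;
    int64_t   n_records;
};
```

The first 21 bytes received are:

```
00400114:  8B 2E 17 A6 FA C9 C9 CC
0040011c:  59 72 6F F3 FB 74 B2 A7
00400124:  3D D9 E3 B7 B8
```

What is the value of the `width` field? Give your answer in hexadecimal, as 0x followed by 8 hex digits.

0x2E17A6FA

`width` follows `height` (1 byte), so it starts at byte offset 1 and occupies 4 bytes.
Bytes at offsets 1..4: 2E 17 A6 FA.
Big-endian stores the most-significant byte at the lowest address.
The bytes are already most-significant first: 0x2E17A6FA.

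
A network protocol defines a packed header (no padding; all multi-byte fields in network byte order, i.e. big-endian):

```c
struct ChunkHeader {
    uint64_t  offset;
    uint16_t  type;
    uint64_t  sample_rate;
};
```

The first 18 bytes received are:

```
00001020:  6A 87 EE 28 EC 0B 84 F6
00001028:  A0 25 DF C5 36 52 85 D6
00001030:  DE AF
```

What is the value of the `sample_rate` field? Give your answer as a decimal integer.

16124353768930598575

`sample_rate` follows `offset` (8 B), `type` (2 B), so it starts at offset 8 + 2 = 10 and occupies 8 bytes.
Bytes at offsets 10..17: DF C5 36 52 85 D6 DE AF.
In big-endian order the high byte comes first in memory.
The bytes are already most-significant first: 0xDFC5365285D6DEAF.
0xDFC5365285D6DEAF = 16124353768930598575.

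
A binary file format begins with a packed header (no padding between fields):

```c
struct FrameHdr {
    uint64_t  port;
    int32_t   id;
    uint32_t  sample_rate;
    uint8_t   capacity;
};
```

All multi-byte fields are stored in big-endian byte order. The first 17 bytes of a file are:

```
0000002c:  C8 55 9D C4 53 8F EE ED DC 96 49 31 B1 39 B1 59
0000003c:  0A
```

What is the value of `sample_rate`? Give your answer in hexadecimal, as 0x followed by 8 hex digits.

0xB139B159

`sample_rate` follows `port` (8 B), `id` (4 B), so it starts at offset 8 + 4 = 12 and occupies 4 bytes.
Bytes at offsets 12..15: B1 39 B1 59.
Big-endian stores the most-significant byte at the lowest address.
The bytes are already most-significant first: 0xB139B159.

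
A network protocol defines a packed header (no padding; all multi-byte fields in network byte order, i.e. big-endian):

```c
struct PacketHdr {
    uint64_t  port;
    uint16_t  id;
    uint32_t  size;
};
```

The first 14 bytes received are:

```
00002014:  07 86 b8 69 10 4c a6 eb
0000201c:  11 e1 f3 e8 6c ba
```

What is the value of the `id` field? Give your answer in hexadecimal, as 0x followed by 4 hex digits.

`id` follows `port` (8 bytes), so it starts at byte offset 8 and occupies 2 bytes.
Bytes at offsets 8..9: 11 E1.
Big-endian: lowest address holds the most-significant byte.
The bytes are already most-significant first: 0x11E1.

0x11E1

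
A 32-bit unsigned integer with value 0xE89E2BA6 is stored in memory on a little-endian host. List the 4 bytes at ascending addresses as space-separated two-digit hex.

A6 2B 9E E8

Split into bytes (most-significant first): E8 9E 2B A6.
Little-endian stores the least-significant byte at the lowest address.
So at ascending addresses the bytes are A6 2B 9E E8.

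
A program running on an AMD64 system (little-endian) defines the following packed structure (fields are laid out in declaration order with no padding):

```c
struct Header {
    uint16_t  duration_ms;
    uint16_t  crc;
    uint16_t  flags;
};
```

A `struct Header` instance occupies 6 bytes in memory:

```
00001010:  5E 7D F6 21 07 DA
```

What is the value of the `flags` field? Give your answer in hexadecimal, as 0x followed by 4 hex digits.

`flags` follows `duration_ms` (2 B), `crc` (2 B), so it starts at offset 2 + 2 = 4 and occupies 2 bytes.
Bytes at offsets 4..5: 07 DA.
In little-endian order the low byte comes first in memory.
Reassemble most-significant byte first: DA 07 → 0xDA07.

0xDA07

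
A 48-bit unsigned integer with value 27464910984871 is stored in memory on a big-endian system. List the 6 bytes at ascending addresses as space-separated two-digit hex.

27464910984871 in hexadecimal, padded to 48 bits, is 0x18FAAC4356A7.
Split into bytes (most-significant first): 18 FA AC 43 56 A7.
Big-endian: lowest address holds the most-significant byte.
So the memory order matches the most-significant-first order: 18 FA AC 43 56 A7.

18 FA AC 43 56 A7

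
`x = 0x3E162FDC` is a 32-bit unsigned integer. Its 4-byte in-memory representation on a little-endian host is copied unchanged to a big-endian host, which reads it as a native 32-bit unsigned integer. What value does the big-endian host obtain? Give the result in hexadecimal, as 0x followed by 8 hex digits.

Stored little-endian, the bytes at ascending addresses are DC 2F 16 3E.
Read back as big-endian, the last byte is least significant, giving 0xDC2F163E.

0xDC2F163E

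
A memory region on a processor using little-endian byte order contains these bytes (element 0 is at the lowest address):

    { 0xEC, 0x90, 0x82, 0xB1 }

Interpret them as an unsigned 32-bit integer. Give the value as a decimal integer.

In little-endian order the low byte comes first in memory.
Reassemble most-significant byte first: B1 82 90 EC → 0xB18290EC.
0xB18290EC = 2978124012.

2978124012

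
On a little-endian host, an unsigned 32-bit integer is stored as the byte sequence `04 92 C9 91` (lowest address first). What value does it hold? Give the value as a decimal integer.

2445906436

In little-endian order the low byte comes first in memory.
Reassemble most-significant byte first: 91 C9 92 04 → 0x91C99204.
0x91C99204 = 2445906436.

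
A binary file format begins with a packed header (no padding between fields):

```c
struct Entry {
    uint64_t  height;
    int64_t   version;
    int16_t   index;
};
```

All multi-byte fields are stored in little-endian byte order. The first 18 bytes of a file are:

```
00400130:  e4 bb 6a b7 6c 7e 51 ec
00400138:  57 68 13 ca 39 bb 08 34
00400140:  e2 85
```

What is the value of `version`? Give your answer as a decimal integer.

`version` follows `height` (8 bytes), so it starts at byte offset 8 and occupies 8 bytes.
Bytes at offsets 8..15: 57 68 13 CA 39 BB 08 34.
In little-endian order the low byte comes first in memory.
Reassemble most-significant byte first: 34 08 BB 39 CA 13 68 57 → 0x3408BB39CA136857.
0x3408BB39CA136857 = 3749452546663737431.

3749452546663737431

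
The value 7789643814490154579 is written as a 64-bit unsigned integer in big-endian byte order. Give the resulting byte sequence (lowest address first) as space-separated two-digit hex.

6C 1A 5F C7 29 81 26 53

7789643814490154579 in hexadecimal, padded to 64 bits, is 0x6C1A5FC729812653.
Split into bytes (most-significant first): 6C 1A 5F C7 29 81 26 53.
Big-endian: lowest address holds the most-significant byte.
So the memory order matches the most-significant-first order: 6C 1A 5F C7 29 81 26 53.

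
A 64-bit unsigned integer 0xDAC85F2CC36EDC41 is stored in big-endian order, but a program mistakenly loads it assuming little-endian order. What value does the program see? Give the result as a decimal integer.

Stored big-endian, the bytes at ascending addresses are DA C8 5F 2C C3 6E DC 41.
Read back as little-endian, the first byte is least significant, giving 0x41DC6EC32C5FC8DA.
0x41DC6EC32C5FC8DA = 4745789891883813082.

4745789891883813082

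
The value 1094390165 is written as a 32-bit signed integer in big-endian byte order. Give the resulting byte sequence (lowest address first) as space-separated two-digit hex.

41 3B 11 95

1094390165 in hexadecimal, padded to 32 bits, is 0x413B1195.
Split into bytes (most-significant first): 41 3B 11 95.
Big-endian: lowest address holds the most-significant byte.
So the memory order matches the most-significant-first order: 41 3B 11 95.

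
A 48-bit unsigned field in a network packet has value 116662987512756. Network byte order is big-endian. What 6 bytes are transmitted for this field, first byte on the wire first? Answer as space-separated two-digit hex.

116662987512756 in hexadecimal, padded to 48 bits, is 0x6A1AB7EDDBB4.
Split into bytes (most-significant first): 6A 1A B7 ED DB B4.
Big-endian: lowest address holds the most-significant byte.
So the memory order matches the most-significant-first order: 6A 1A B7 ED DB B4.

6A 1A B7 ED DB B4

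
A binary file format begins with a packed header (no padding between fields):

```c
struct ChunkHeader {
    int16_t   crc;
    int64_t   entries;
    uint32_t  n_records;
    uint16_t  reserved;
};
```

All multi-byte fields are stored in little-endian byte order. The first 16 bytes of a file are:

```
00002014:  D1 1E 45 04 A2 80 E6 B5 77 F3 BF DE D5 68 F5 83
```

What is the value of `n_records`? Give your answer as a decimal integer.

1758846655

`n_records` follows `crc` (2 B), `entries` (8 B), so it starts at offset 2 + 8 = 10 and occupies 4 bytes.
Bytes at offsets 10..13: BF DE D5 68.
In little-endian order the low byte comes first in memory.
Reassemble most-significant byte first: 68 D5 DE BF → 0x68D5DEBF.
0x68D5DEBF = 1758846655.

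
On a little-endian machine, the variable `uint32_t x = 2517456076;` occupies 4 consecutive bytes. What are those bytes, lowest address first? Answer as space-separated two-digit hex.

CC 54 0D 96

2517456076 in hexadecimal, padded to 32 bits, is 0x960D54CC.
Split into bytes (most-significant first): 96 0D 54 CC.
In little-endian order the low byte comes first in memory.
So at ascending addresses the bytes are CC 54 0D 96.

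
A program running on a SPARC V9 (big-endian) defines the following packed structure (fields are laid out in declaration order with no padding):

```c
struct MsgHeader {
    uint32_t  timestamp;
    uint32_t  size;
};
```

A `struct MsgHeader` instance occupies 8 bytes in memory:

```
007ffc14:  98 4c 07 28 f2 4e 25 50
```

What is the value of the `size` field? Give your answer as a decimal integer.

`size` follows `timestamp` (4 bytes), so it starts at byte offset 4 and occupies 4 bytes.
Bytes at offsets 4..7: F2 4E 25 50.
Big-endian stores the most-significant byte at the lowest address.
The bytes are already most-significant first: 0xF24E2550.
0xF24E2550 = 4065207632.

4065207632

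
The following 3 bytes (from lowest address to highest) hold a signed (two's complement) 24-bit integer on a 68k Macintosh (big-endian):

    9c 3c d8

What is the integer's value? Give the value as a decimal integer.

-6538024

Big-endian stores the most-significant byte at the lowest address.
The bytes are already most-significant first: 0x9C3CD8.
Top bit is set, so as a signed 24-bit value this is 0x9C3CD8 − 2^24 = -6538024.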